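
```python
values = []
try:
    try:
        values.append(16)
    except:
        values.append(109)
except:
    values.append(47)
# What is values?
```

Step-by-step execution trace:
1. Inner try: `values.append(16)` → values = [16]. No exception raised.
2. Inner `except` is skipped.
3. Inner try completes normally; outer `except` is skipped.
Result: [16]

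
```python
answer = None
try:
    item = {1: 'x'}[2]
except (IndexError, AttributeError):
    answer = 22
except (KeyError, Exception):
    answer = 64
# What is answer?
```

Step-by-step execution trace:
1. `item = {1: 'x'}[2]` raises KeyError.
2. `except (IndexError, AttributeError)` does not match KeyError; skipped.
3. `except (KeyError, Exception)` matches (KeyError is in the tuple) → answer = 64.
Result: 64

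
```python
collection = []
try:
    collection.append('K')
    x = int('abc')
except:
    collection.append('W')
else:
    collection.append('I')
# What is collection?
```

Step-by-step execution trace:
1. try: `collection.append('K')` → collection = ['K'].
2. `x = int('abc')` raises ValueError.
3. bare `except` matches → `collection.append('W')` → collection = ['K', 'W'].
4. `else` is skipped (an exception was raised).
Result: ['K', 'W']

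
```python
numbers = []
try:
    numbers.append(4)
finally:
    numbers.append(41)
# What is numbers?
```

Step-by-step execution trace:
1. try: `numbers.append(4)` → numbers = [4].
2. The try body completes without raising.
3. finally always runs: `numbers.append(41)` → numbers = [4, 41].
Result: [4, 41]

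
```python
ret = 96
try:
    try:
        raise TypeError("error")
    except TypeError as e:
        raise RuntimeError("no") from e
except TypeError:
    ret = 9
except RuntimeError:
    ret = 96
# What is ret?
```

Step-by-step execution trace:
1. Inner try raises TypeError; inner `except TypeError as e` catches it.
2. `raise RuntimeError(...) from e` raises RuntimeError (TypeError is attached as __cause__, but only RuntimeError is active).
3. Outer `except TypeError` does not match RuntimeError; skipped.
4. Outer `except RuntimeError` matches → ret = 96.
Result: 96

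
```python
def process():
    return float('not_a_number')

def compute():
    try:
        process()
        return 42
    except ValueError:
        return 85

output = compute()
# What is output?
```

Step-by-step execution trace:
1. `compute()` calls `process()`.
2. `process()` evaluates `float('not_a_number')`, which raises ValueError; it propagates to the caller.
3. `return 42` is not reached.
4. `except ValueError` in compute matches → returns 85.
5. output = 85.
Result: 85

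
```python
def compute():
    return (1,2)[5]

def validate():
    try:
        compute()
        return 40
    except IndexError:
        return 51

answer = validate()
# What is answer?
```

Step-by-step execution trace:
1. `validate()` calls `compute()`.
2. `compute()` evaluates `(1,2)[5]`, which raises IndexError; it propagates to the caller.
3. `return 40` is not reached.
4. `except IndexError` in validate matches → returns 51.
5. answer = 51.
Result: 51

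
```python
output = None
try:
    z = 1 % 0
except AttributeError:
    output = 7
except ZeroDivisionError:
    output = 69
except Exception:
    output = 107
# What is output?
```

Step-by-step execution trace:
1. `z = 1 % 0` raises ZeroDivisionError.
2. `except AttributeError` does not match ZeroDivisionError; skipped.
3. `except ZeroDivisionError` matches → output = 69.
4. Remaining except clauses are skipped.
Result: 69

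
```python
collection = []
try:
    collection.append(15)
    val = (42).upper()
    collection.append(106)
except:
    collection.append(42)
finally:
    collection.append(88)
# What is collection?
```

Step-by-step execution trace:
1. try: `collection.append(15)` → collection = [15].
2. `val = (42).upper()` raises AttributeError; `collection.append(106)` is not reached.
3. bare `except` matches → `collection.append(42)` → collection = [15, 42].
4. finally always runs: `collection.append(88)` → collection = [15, 42, 88].
Result: [15, 42, 88]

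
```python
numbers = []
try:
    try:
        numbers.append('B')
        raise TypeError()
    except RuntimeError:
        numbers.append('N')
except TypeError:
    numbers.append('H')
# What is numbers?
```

Step-by-step execution trace:
1. Inner try: `numbers.append('B')` → numbers = ['B'].
2. `raise TypeError()` raises TypeError.
3. Inner `except RuntimeError` does not match TypeError; exception propagates to outer try.
4. Outer `except TypeError` matches → `numbers.append('H')` → numbers = ['B', 'H'].
Result: ['B', 'H']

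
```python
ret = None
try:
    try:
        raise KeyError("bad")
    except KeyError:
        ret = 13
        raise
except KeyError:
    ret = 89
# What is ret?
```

Step-by-step execution trace:
1. Inner try: `raise KeyError("bad")` raises KeyError.
2. Inner `except KeyError` matches → ret = 13.
3. bare `raise` re-raises the same KeyError.
4. Outer `except KeyError` matches → ret = 89.
Result: 89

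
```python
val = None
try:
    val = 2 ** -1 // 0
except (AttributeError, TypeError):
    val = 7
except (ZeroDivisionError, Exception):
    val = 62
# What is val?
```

Step-by-step execution trace:
1. `val = 2 ** -1 // 0` raises ZeroDivisionError.
2. `except (AttributeError, TypeError)` does not match ZeroDivisionError; skipped.
3. `except (ZeroDivisionError, Exception)` matches (ZeroDivisionError is in the tuple) → val = 62.
Result: 62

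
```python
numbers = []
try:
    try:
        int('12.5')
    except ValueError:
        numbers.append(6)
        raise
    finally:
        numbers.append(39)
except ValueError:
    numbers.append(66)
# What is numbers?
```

Step-by-step execution trace:
1. Inner try: `int('12.5')` raises ValueError.
2. Inner `except ValueError` matches → `numbers.append(6)` → numbers = [6].
3. bare `raise` re-raises ValueError.
4. Inner `finally` runs during unwinding: `numbers.append(39)` → numbers = [6, 39].
5. Outer `except ValueError` matches → `numbers.append(66)` → numbers = [6, 39, 66].
Result: [6, 39, 66]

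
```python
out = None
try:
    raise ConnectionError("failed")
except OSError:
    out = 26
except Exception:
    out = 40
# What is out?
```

Step-by-step execution trace:
1. `raise ConnectionError(...)` raises ConnectionError.
2. `except OSError` matches (ConnectionError is a subclass of OSError) → out = 26.
3. `except Exception` is not reached.
Result: 26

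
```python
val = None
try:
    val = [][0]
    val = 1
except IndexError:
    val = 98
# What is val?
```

Step-by-step execution trace:
1. `val = [][0]` raises IndexError.
2. `val = 1` is not reached.
3. `except IndexError` matches → val = 98.
Result: 98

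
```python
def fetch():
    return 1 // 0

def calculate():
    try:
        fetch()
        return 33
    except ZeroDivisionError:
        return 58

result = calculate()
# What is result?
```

Step-by-step execution trace:
1. `calculate()` calls `fetch()`.
2. `fetch()` evaluates `1 // 0`, which raises ZeroDivisionError; it propagates to the caller.
3. `return 33` is not reached.
4. `except ZeroDivisionError` in calculate matches → returns 58.
5. result = 58.
Result: 58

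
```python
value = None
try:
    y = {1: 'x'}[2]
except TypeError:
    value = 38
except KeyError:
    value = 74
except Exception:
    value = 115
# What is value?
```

Step-by-step execution trace:
1. `y = {1: 'x'}[2]` raises KeyError.
2. `except TypeError` does not match KeyError; skipped.
3. `except KeyError` matches → value = 74.
4. Remaining except clauses are skipped.
Result: 74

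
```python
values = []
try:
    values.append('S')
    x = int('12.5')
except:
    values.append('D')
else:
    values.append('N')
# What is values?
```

Step-by-step execution trace:
1. try: `values.append('S')` → values = ['S'].
2. `x = int('12.5')` raises ValueError.
3. bare `except` matches → `values.append('D')` → values = ['S', 'D'].
4. `else` is skipped (an exception was raised).
Result: ['S', 'D']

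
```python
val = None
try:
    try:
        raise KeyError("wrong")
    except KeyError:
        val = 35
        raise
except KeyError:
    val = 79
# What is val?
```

Step-by-step execution trace:
1. Inner try: `raise KeyError("wrong")` raises KeyError.
2. Inner `except KeyError` matches → val = 35.
3. bare `raise` re-raises the same KeyError.
4. Outer `except KeyError` matches → val = 79.
Result: 79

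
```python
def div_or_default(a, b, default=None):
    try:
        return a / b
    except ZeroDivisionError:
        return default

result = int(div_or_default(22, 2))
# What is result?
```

Step-by-step execution trace:
1. `div_or_default(22, 2)` enters try: `return 22 / 2` → returns 11.0. No exception raised.
2. `except ZeroDivisionError` is skipped.
3. `int(11.0)` → 11 → result = 11.
Result: 11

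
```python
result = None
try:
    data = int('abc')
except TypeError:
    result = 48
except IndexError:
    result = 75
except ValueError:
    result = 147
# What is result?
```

Step-by-step execution trace:
1. `data = int('abc')` raises ValueError.
2. `except TypeError` does not match ValueError; skipped.
3. `except IndexError` does not match ValueError; skipped.
4. `except ValueError` matches → result = 147.
Result: 147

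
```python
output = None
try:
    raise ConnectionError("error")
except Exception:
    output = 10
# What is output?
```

Step-by-step execution trace:
1. `raise ConnectionError(...)` raises ConnectionError.
2. `except Exception` matches (ConnectionError is a subclass of Exception) → output = 10.
Result: 10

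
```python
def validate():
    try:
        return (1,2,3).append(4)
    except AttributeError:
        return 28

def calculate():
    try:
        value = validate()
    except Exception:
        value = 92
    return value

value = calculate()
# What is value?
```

Step-by-step execution trace:
1. `calculate()` calls `validate()`.
2. In validate: `(1,2,3).append(4)` raises AttributeError; `except AttributeError` catches it → returns 28.
3. In calculate: `value = validate()` → value = 28. No exception reaches calculate.
4. `except Exception` is skipped; calculate returns 28.
5. value = 28.
Result: 28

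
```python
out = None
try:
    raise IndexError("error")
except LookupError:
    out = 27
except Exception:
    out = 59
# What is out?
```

Step-by-step execution trace:
1. `raise IndexError(...)` raises IndexError.
2. `except LookupError` matches (IndexError is a subclass of LookupError) → out = 27.
3. `except Exception` is not reached.
Result: 27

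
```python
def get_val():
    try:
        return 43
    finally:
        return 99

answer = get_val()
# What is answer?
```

Step-by-step execution trace:
1. `get_val()` enters try: `return 43` sets pending return value 43.
2. Before returning, `finally: return 99` runs and overrides the pending return.
3. get_val() returns 99 → answer = 99.
Result: 99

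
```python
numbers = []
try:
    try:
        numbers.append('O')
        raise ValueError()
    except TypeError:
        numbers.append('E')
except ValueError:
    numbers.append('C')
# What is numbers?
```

Step-by-step execution trace:
1. Inner try: `numbers.append('O')` → numbers = ['O'].
2. `raise ValueError()` raises ValueError.
3. Inner `except TypeError` does not match ValueError; exception propagates to outer try.
4. Outer `except ValueError` matches → `numbers.append('C')` → numbers = ['O', 'C'].
Result: ['O', 'C']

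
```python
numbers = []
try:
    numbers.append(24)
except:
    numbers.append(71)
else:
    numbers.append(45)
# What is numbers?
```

Step-by-step execution trace:
1. try: `numbers.append(24)` → numbers = [24]. No exception raised.
2. `except` is skipped.
3. `else` runs (try completed without exception): `numbers.append(45)` → numbers = [24, 45].
Result: [24, 45]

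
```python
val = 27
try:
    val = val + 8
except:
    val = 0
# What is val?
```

Step-by-step execution trace:
1. val starts at 27.
2. try: `val = val + 8` → val = 35. No exception raised.
3. `except` is skipped.
Result: 35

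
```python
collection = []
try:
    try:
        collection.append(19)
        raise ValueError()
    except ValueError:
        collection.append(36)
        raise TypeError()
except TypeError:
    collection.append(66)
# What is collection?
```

Step-by-step execution trace:
1. Inner try: `collection.append(19)` → collection = [19].
2. `raise ValueError()` raises ValueError.
3. Inner `except ValueError` matches → `collection.append(36)` → collection = [19, 36].
4. `raise TypeError()` raises TypeError; propagates to outer try.
5. Outer `except TypeError` matches → `collection.append(66)` → collection = [19, 36, 66].
Result: [19, 36, 66]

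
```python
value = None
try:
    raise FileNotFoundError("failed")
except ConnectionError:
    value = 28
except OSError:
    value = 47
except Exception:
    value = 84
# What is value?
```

Step-by-step execution trace:
1. `raise FileNotFoundError(...)` raises FileNotFoundError.
2. `except ConnectionError` does not match (FileNotFoundError is not a subclass of ConnectionError); skipped.
3. `except OSError` matches (FileNotFoundError is a subclass of OSError) → value = 47.
4. `except Exception` is not reached.
Result: 47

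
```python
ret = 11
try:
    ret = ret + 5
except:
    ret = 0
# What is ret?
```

Step-by-step execution trace:
1. ret starts at 11.
2. try: `ret = ret + 5` → ret = 16. No exception raised.
3. `except` is skipped.
Result: 16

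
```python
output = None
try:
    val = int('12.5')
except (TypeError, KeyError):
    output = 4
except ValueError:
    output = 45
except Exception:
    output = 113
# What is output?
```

Step-by-step execution trace:
1. `val = int('12.5')` raises ValueError.
2. `except (TypeError, KeyError)` does not match ValueError; skipped.
3. `except ValueError` matches (exact type match) → output = 45.
4. `except Exception` is not reached.
Result: 45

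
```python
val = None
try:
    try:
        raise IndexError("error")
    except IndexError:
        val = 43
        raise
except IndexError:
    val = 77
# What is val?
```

Step-by-step execution trace:
1. Inner try: `raise IndexError("error")` raises IndexError.
2. Inner `except IndexError` matches → val = 43.
3. bare `raise` re-raises the same IndexError.
4. Outer `except IndexError` matches → val = 77.
Result: 77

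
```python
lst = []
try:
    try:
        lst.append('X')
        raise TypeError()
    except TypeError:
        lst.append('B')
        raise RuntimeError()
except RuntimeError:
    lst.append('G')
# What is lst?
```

Step-by-step execution trace:
1. Inner try: `lst.append('X')` → lst = ['X'].
2. `raise TypeError()` raises TypeError.
3. Inner `except TypeError` matches → `lst.append('B')` → lst = ['X', 'B'].
4. `raise RuntimeError()` raises RuntimeError; propagates to outer try.
5. Outer `except RuntimeError` matches → `lst.append('G')` → lst = ['X', 'B', 'G'].
Result: ['X', 'B', 'G']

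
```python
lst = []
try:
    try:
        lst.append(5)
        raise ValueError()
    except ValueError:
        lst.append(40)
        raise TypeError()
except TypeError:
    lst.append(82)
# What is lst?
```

Step-by-step execution trace:
1. Inner try: `lst.append(5)` → lst = [5].
2. `raise ValueError()` raises ValueError.
3. Inner `except ValueError` matches → `lst.append(40)` → lst = [5, 40].
4. `raise TypeError()` raises TypeError; propagates to outer try.
5. Outer `except TypeError` matches → `lst.append(82)` → lst = [5, 40, 82].
Result: [5, 40, 82]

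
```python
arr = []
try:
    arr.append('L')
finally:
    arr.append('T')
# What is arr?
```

Step-by-step execution trace:
1. try: `arr.append('L')` → arr = ['L'].
2. The try body completes without raising.
3. finally always runs: `arr.append('T')` → arr = ['L', 'T'].
Result: ['L', 'T']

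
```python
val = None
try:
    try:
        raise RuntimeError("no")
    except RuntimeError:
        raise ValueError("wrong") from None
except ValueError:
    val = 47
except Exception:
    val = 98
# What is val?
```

Step-by-step execution trace:
1. Inner try raises RuntimeError; inner `except RuntimeError` catches it.
2. `raise ValueError(...) from None` raises ValueError (from None suppresses __context__, but the active exception is still ValueError).
3. Outer `except ValueError` matches → val = 47.
4. `except Exception` is not reached.
Result: 47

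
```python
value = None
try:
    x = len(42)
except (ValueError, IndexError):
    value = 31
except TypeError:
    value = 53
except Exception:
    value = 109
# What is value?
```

Step-by-step execution trace:
1. `x = len(42)` raises TypeError.
2. `except (ValueError, IndexError)` does not match TypeError; skipped.
3. `except TypeError` matches (exact type match) → value = 53.
4. `except Exception` is not reached.
Result: 53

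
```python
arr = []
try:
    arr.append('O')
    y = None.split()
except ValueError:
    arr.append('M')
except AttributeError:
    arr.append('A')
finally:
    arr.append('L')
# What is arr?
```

Step-by-step execution trace:
1. try: `arr.append('O')` → arr = ['O'].
2. `y = None.split()` raises AttributeError.
3. `except ValueError` does not match AttributeError; skipped.
4. `except AttributeError` matches → `arr.append('A')` → arr = ['O', 'A'].
5. finally always runs: `arr.append('L')` → arr = ['O', 'A', 'L'].
Result: ['O', 'A', 'L']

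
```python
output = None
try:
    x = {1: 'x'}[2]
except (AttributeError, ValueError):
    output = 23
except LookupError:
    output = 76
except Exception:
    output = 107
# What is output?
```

Step-by-step execution trace:
1. `x = {1: 'x'}[2]` raises KeyError.
2. `except (AttributeError, ValueError)` does not match KeyError; skipped.
3. `except LookupError` matches (KeyError is a subclass of LookupError) → output = 76.
4. `except Exception` is not reached.
Result: 76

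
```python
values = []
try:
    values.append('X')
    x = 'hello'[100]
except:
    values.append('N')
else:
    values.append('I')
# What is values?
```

Step-by-step execution trace:
1. try: `values.append('X')` → values = ['X'].
2. `x = 'hello'[100]` raises IndexError.
3. bare `except` matches → `values.append('N')` → values = ['X', 'N'].
4. `else` is skipped (an exception was raised).
Result: ['X', 'N']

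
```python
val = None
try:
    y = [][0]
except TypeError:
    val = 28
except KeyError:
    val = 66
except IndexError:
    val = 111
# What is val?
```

Step-by-step execution trace:
1. `y = [][0]` raises IndexError.
2. `except TypeError` does not match IndexError; skipped.
3. `except KeyError` does not match IndexError; skipped.
4. `except IndexError` matches → val = 111.
Result: 111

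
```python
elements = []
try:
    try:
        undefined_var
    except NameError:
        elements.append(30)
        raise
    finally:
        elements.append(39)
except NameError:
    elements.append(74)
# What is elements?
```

Step-by-step execution trace:
1. Inner try: `undefined_var` raises NameError.
2. Inner `except NameError` matches → `elements.append(30)` → elements = [30].
3. bare `raise` re-raises NameError.
4. Inner `finally` runs during unwinding: `elements.append(39)` → elements = [30, 39].
5. Outer `except NameError` matches → `elements.append(74)` → elements = [30, 39, 74].
Result: [30, 39, 74]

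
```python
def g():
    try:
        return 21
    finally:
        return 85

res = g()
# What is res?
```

Step-by-step execution trace:
1. `g()` enters try: `return 21` sets pending return value 21.
2. Before returning, `finally: return 85` runs and overrides the pending return.
3. g() returns 85 → res = 85.
Result: 85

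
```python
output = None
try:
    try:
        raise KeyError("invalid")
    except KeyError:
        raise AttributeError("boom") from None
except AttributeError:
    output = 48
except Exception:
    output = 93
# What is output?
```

Step-by-step execution trace:
1. Inner try raises KeyError; inner `except KeyError` catches it.
2. `raise AttributeError(...) from None` raises AttributeError (from None suppresses __context__, but the active exception is still AttributeError).
3. Outer `except AttributeError` matches → output = 48.
4. `except Exception` is not reached.
Result: 48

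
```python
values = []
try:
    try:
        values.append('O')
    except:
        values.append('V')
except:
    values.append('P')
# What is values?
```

Step-by-step execution trace:
1. Inner try: `values.append('O')` → values = ['O']. No exception raised.
2. Inner `except` is skipped.
3. Inner try completes normally; outer `except` is skipped.
Result: ['O']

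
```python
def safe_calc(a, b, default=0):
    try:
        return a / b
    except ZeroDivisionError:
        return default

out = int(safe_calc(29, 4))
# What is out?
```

Step-by-step execution trace:
1. `safe_calc(29, 4)` enters try: `return 29 / 4` → returns 7.25. No exception raised.
2. `except ZeroDivisionError` is skipped.
3. `int(7.25)` → 7 → out = 7.
Result: 7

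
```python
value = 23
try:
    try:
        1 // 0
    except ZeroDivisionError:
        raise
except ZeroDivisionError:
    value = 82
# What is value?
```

Step-by-step execution trace:
1. Inner try: `1 // 0` raises ZeroDivisionError.
2. Inner `except ZeroDivisionError` matches; bare `raise` re-raises the same ZeroDivisionError.
3. Outer `except ZeroDivisionError` matches → value = 82.
Result: 82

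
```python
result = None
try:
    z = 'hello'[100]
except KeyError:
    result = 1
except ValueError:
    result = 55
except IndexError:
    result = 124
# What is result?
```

Step-by-step execution trace:
1. `z = 'hello'[100]` raises IndexError.
2. `except KeyError` does not match IndexError; skipped.
3. `except ValueError` does not match IndexError; skipped.
4. `except IndexError` matches → result = 124.
Result: 124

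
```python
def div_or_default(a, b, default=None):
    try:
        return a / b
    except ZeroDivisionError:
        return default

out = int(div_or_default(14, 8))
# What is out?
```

Step-by-step execution trace:
1. `div_or_default(14, 8)` enters try: `return 14 / 8` → returns 1.75. No exception raised.
2. `except ZeroDivisionError` is skipped.
3. `int(1.75)` → 1 → out = 1.
Result: 1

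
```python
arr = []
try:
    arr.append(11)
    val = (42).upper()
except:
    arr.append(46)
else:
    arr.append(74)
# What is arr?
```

Step-by-step execution trace:
1. try: `arr.append(11)` → arr = [11].
2. `val = (42).upper()` raises AttributeError.
3. bare `except` matches → `arr.append(46)` → arr = [11, 46].
4. `else` is skipped (an exception was raised).
Result: [11, 46]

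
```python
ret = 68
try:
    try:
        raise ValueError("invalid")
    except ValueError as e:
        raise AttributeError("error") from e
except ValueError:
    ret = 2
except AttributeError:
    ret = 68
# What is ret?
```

Step-by-step execution trace:
1. Inner try raises ValueError; inner `except ValueError as e` catches it.
2. `raise AttributeError(...) from e` raises AttributeError (ValueError is attached as __cause__, but only AttributeError is active).
3. Outer `except ValueError` does not match AttributeError; skipped.
4. Outer `except AttributeError` matches → ret = 68.
Result: 68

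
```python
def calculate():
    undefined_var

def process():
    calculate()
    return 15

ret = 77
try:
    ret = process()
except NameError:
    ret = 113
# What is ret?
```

Step-by-step execution trace:
1. ret starts at 77.
2. try: `process()` calls `calculate()`.
3. `calculate()` evaluates `undefined_var`, which raises NameError; it propagates through process (uncaught).
4. `return 15` in process is not reached; the assignment to ret does not complete.
5. `except NameError` matches → ret = 113.
Result: 113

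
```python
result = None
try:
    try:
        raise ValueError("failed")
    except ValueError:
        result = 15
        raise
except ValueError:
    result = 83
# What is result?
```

Step-by-step execution trace:
1. Inner try: `raise ValueError("failed")` raises ValueError.
2. Inner `except ValueError` matches → result = 15.
3. bare `raise` re-raises the same ValueError.
4. Outer `except ValueError` matches → result = 83.
Result: 83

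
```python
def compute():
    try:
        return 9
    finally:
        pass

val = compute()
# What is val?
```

Step-by-step execution trace:
1. `compute()` enters try: `return 9` sets pending return value 9.
2. Before returning, `finally: pass` runs (no effect).
3. compute() returns 9 → val = 9.
Result: 9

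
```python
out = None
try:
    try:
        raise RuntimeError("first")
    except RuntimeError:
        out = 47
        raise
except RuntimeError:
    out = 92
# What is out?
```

Step-by-step execution trace:
1. Inner try: `raise RuntimeError("first")` raises RuntimeError.
2. Inner `except RuntimeError` matches → out = 47.
3. bare `raise` re-raises the same RuntimeError.
4. Outer `except RuntimeError` matches → out = 92.
Result: 92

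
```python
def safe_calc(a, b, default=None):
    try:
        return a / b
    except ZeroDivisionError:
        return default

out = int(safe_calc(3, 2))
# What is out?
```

Step-by-step execution trace:
1. `safe_calc(3, 2)` enters try: `return 3 / 2` → returns 1.5. No exception raised.
2. `except ZeroDivisionError` is skipped.
3. `int(1.5)` → 1 → out = 1.
Result: 1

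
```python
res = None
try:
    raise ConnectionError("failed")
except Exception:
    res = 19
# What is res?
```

Step-by-step execution trace:
1. `raise ConnectionError(...)` raises ConnectionError.
2. `except Exception` matches (ConnectionError is a subclass of Exception) → res = 19.
Result: 19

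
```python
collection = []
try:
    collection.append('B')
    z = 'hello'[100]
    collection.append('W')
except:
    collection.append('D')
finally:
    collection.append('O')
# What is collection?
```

Step-by-step execution trace:
1. try: `collection.append('B')` → collection = ['B'].
2. `z = 'hello'[100]` raises IndexError; `collection.append('W')` is not reached.
3. bare `except` matches → `collection.append('D')` → collection = ['B', 'D'].
4. finally always runs: `collection.append('O')` → collection = ['B', 'D', 'O'].
Result: ['B', 'D', 'O']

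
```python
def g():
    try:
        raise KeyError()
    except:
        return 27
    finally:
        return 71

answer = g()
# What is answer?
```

Step-by-step execution trace:
1. `g()` enters try: `raise KeyError()` raises KeyError.
2. bare `except` matches → `return 27` sets pending return value 27.
3. Before returning, `finally: return 71` runs and overrides the pending return.
4. g() returns 71 → answer = 71.
Result: 71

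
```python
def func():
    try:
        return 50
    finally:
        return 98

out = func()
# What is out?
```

Step-by-step execution trace:
1. `func()` enters try: `return 50` sets pending return value 50.
2. Before returning, `finally: return 98` runs and overrides the pending return.
3. func() returns 98 → out = 98.
Result: 98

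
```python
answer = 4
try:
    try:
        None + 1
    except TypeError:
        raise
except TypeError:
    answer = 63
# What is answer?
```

Step-by-step execution trace:
1. Inner try: `None + 1` raises TypeError.
2. Inner `except TypeError` matches; bare `raise` re-raises the same TypeError.
3. Outer `except TypeError` matches → answer = 63.
Result: 63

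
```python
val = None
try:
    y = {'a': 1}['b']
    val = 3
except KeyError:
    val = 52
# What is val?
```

Step-by-step execution trace:
1. `y = {'a': 1}['b']` raises KeyError.
2. `val = 3` is not reached.
3. `except KeyError` matches → val = 52.
Result: 52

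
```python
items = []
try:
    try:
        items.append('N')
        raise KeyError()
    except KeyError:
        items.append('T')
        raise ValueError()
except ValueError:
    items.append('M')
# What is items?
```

Step-by-step execution trace:
1. Inner try: `items.append('N')` → items = ['N'].
2. `raise KeyError()` raises KeyError.
3. Inner `except KeyError` matches → `items.append('T')` → items = ['N', 'T'].
4. `raise ValueError()` raises ValueError; propagates to outer try.
5. Outer `except ValueError` matches → `items.append('M')` → items = ['N', 'T', 'M'].
Result: ['N', 'T', 'M']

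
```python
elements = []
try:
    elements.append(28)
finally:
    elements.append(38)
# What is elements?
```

Step-by-step execution trace:
1. try: `elements.append(28)` → elements = [28].
2. The try body completes without raising.
3. finally always runs: `elements.append(38)` → elements = [28, 38].
Result: [28, 38]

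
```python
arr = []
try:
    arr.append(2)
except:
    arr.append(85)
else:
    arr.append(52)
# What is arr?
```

Step-by-step execution trace:
1. try: `arr.append(2)` → arr = [2]. No exception raised.
2. `except` is skipped.
3. `else` runs (try completed without exception): `arr.append(52)` → arr = [2, 52].
Result: [2, 52]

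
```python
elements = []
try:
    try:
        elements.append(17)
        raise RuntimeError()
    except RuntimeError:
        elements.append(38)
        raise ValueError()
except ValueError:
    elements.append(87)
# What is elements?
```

Step-by-step execution trace:
1. Inner try: `elements.append(17)` → elements = [17].
2. `raise RuntimeError()` raises RuntimeError.
3. Inner `except RuntimeError` matches → `elements.append(38)` → elements = [17, 38].
4. `raise ValueError()` raises ValueError; propagates to outer try.
5. Outer `except ValueError` matches → `elements.append(87)` → elements = [17, 38, 87].
Result: [17, 38, 87]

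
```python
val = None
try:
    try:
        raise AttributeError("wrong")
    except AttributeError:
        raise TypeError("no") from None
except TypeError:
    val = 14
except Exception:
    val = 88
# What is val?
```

Step-by-step execution trace:
1. Inner try raises AttributeError; inner `except AttributeError` catches it.
2. `raise TypeError(...) from None` raises TypeError (from None suppresses __context__, but the active exception is still TypeError).
3. Outer `except TypeError` matches → val = 14.
4. `except Exception` is not reached.
Result: 14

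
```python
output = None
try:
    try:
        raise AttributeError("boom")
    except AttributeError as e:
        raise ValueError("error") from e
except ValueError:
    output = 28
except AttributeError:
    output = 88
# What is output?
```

Step-by-step execution trace:
1. Inner try raises AttributeError; inner `except AttributeError as e` catches it.
2. `raise ValueError(...) from e` raises ValueError (AttributeError is attached as __cause__, but only ValueError is active).
3. Outer `except ValueError` matches → output = 28.
4. `except AttributeError` is not reached.
Result: 28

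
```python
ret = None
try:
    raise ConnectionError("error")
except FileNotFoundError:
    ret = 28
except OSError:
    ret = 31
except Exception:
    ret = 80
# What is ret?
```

Step-by-step execution trace:
1. `raise ConnectionError(...)` raises ConnectionError.
2. `except FileNotFoundError` does not match (ConnectionError is not a subclass of FileNotFoundError); skipped.
3. `except OSError` matches (ConnectionError is a subclass of OSError) → ret = 31.
4. `except Exception` is not reached.
Result: 31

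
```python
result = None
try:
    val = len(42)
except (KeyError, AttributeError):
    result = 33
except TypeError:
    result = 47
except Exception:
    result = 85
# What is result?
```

Step-by-step execution trace:
1. `val = len(42)` raises TypeError.
2. `except (KeyError, AttributeError)` does not match TypeError; skipped.
3. `except TypeError` matches (exact type match) → result = 47.
4. `except Exception` is not reached.
Result: 47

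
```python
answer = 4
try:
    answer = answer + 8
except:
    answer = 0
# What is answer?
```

Step-by-step execution trace:
1. answer starts at 4.
2. try: `answer = answer + 8` → answer = 12. No exception raised.
3. `except` is skipped.
Result: 12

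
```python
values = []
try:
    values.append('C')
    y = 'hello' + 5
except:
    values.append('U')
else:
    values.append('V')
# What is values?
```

Step-by-step execution trace:
1. try: `values.append('C')` → values = ['C'].
2. `y = 'hello' + 5` raises TypeError.
3. bare `except` matches → `values.append('U')` → values = ['C', 'U'].
4. `else` is skipped (an exception was raised).
Result: ['C', 'U']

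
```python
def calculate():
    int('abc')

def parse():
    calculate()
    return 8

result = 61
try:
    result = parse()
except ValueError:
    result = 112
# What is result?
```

Step-by-step execution trace:
1. result starts at 61.
2. try: `parse()` calls `calculate()`.
3. `calculate()` evaluates `int('abc')`, which raises ValueError; it propagates through parse (uncaught).
4. `return 8` in parse is not reached; the assignment to result does not complete.
5. `except ValueError` matches → result = 112.
Result: 112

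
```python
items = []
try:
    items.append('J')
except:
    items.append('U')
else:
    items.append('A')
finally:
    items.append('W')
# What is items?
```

Step-by-step execution trace:
1. try: `items.append('J')` → items = ['J']. No exception raised.
2. `except` is skipped.
3. `else` runs: `items.append('A')` → items = ['J', 'A'].
4. `finally` always runs: `items.append('W')` → items = ['J', 'A', 'W'].
Result: ['J', 'A', 'W']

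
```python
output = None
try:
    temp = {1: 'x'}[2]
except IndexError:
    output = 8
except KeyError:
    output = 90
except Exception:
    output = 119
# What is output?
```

Step-by-step execution trace:
1. `temp = {1: 'x'}[2]` raises KeyError.
2. `except IndexError` does not match KeyError; skipped.
3. `except KeyError` matches → output = 90.
4. Remaining except clauses are skipped.
Result: 90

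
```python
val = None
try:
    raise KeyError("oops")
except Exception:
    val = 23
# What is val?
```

Step-by-step execution trace:
1. `raise KeyError(...)` raises KeyError.
2. `except Exception` matches (KeyError is a subclass of Exception) → val = 23.
Result: 23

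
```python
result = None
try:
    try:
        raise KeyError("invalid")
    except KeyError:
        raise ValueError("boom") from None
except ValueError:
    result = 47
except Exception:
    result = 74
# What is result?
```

Step-by-step execution trace:
1. Inner try raises KeyError; inner `except KeyError` catches it.
2. `raise ValueError(...) from None` raises ValueError (from None suppresses __context__, but the active exception is still ValueError).
3. Outer `except ValueError` matches → result = 47.
4. `except Exception` is not reached.
Result: 47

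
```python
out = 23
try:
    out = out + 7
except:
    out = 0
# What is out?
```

Step-by-step execution trace:
1. out starts at 23.
2. try: `out = out + 7` → out = 30. No exception raised.
3. `except` is skipped.
Result: 30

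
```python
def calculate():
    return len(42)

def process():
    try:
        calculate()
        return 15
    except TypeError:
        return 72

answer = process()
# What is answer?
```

Step-by-step execution trace:
1. `process()` calls `calculate()`.
2. `calculate()` evaluates `len(42)`, which raises TypeError; it propagates to the caller.
3. `return 15` is not reached.
4. `except TypeError` in process matches → returns 72.
5. answer = 72.
Result: 72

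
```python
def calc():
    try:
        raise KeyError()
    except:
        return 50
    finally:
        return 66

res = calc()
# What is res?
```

Step-by-step execution trace:
1. `calc()` enters try: `raise KeyError()` raises KeyError.
2. bare `except` matches → `return 50` sets pending return value 50.
3. Before returning, `finally: return 66` runs and overrides the pending return.
4. calc() returns 66 → res = 66.
Result: 66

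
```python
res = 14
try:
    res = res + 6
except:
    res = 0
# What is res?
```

Step-by-step execution trace:
1. res starts at 14.
2. try: `res = res + 6` → res = 20. No exception raised.
3. `except` is skipped.
Result: 20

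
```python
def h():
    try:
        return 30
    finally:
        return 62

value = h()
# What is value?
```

Step-by-step execution trace:
1. `h()` enters try: `return 30` sets pending return value 30.
2. Before returning, `finally: return 62` runs and overrides the pending return.
3. h() returns 62 → value = 62.
Result: 62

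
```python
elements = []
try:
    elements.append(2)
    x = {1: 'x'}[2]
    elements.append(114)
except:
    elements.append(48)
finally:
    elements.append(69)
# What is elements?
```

Step-by-step execution trace:
1. try: `elements.append(2)` → elements = [2].
2. `x = {1: 'x'}[2]` raises KeyError; `elements.append(114)` is not reached.
3. bare `except` matches → `elements.append(48)` → elements = [2, 48].
4. finally always runs: `elements.append(69)` → elements = [2, 48, 69].
Result: [2, 48, 69]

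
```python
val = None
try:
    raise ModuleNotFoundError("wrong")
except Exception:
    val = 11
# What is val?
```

Step-by-step execution trace:
1. `raise ModuleNotFoundError(...)` raises ModuleNotFoundError.
2. `except Exception` matches (ModuleNotFoundError is a subclass of Exception) → val = 11.
Result: 11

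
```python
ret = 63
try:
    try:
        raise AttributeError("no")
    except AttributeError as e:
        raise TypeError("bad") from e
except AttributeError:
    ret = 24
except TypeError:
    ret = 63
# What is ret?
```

Step-by-step execution trace:
1. Inner try raises AttributeError; inner `except AttributeError as e` catches it.
2. `raise TypeError(...) from e` raises TypeError (AttributeError is attached as __cause__, but only TypeError is active).
3. Outer `except AttributeError` does not match TypeError; skipped.
4. Outer `except TypeError` matches → ret = 63.
Result: 63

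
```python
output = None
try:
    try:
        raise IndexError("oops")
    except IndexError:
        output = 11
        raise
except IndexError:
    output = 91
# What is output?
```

Step-by-step execution trace:
1. Inner try: `raise IndexError("oops")` raises IndexError.
2. Inner `except IndexError` matches → output = 11.
3. bare `raise` re-raises the same IndexError.
4. Outer `except IndexError` matches → output = 91.
Result: 91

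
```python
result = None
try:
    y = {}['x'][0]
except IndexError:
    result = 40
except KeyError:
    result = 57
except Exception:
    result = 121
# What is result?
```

Step-by-step execution trace:
1. `y = {}['x'][0]` raises KeyError.
2. `except IndexError` does not match KeyError; skipped.
3. `except KeyError` matches → result = 57.
4. Remaining except clauses are skipped.
Result: 57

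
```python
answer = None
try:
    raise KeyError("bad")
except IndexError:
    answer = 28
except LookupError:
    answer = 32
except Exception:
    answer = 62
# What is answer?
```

Step-by-step execution trace:
1. `raise KeyError(...)` raises KeyError.
2. `except IndexError` does not match (KeyError is not a subclass of IndexError); skipped.
3. `except LookupError` matches (KeyError is a subclass of LookupError) → answer = 32.
4. `except Exception` is not reached.
Result: 32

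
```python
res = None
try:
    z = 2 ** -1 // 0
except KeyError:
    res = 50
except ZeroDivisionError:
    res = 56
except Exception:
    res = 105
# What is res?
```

Step-by-step execution trace:
1. `z = 2 ** -1 // 0` raises ZeroDivisionError.
2. `except KeyError` does not match ZeroDivisionError; skipped.
3. `except ZeroDivisionError` matches → res = 56.
4. Remaining except clauses are skipped.
Result: 56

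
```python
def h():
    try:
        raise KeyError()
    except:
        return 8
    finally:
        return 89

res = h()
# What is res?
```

Step-by-step execution trace:
1. `h()` enters try: `raise KeyError()` raises KeyError.
2. bare `except` matches → `return 8` sets pending return value 8.
3. Before returning, `finally: return 89` runs and overrides the pending return.
4. h() returns 89 → res = 89.
Result: 89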